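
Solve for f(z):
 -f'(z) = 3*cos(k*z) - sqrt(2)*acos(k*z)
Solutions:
 f(z) = C1 - 3*Piecewise((sin(k*z)/k, Ne(k, 0)), (z, True)) + sqrt(2)*Piecewise((z*acos(k*z) - sqrt(-k^2*z^2 + 1)/k, Ne(k, 0)), (pi*z/2, True))


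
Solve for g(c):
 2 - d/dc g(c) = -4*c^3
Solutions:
 g(c) = C1 + c^4 + 2*c


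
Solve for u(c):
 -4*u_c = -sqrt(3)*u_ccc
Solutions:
 u(c) = C1 + C2*exp(-2*3^(3/4)*c/3) + C3*exp(2*3^(3/4)*c/3)


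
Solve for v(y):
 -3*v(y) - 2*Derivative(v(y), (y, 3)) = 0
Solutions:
 v(y) = C3*exp(-2^(2/3)*3^(1/3)*y/2) + (C1*sin(2^(2/3)*3^(5/6)*y/4) + C2*cos(2^(2/3)*3^(5/6)*y/4))*exp(2^(2/3)*3^(1/3)*y/4)


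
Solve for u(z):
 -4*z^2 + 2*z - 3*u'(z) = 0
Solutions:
 u(z) = C1 - 4*z^3/9 + z^2/3


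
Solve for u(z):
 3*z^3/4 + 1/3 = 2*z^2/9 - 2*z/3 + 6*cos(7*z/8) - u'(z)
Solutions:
 u(z) = C1 - 3*z^4/16 + 2*z^3/27 - z^2/3 - z/3 + 48*sin(7*z/8)/7


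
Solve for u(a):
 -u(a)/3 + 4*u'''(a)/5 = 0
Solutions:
 u(a) = C3*exp(90^(1/3)*a/6) + (C1*sin(10^(1/3)*3^(1/6)*a/4) + C2*cos(10^(1/3)*3^(1/6)*a/4))*exp(-90^(1/3)*a/12)


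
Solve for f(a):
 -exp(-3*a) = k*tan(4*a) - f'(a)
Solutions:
 f(a) = C1 + k*log(tan(4*a)^2 + 1)/8 - exp(-3*a)/3


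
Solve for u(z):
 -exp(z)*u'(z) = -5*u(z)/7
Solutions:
 u(z) = C1*exp(-5*exp(-z)/7)


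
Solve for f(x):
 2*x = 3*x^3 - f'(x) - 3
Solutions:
 f(x) = C1 + 3*x^4/4 - x^2 - 3*x


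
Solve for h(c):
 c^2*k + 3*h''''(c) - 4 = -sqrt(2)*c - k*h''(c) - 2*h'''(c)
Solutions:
 h(c) = C1 + C2*c + C3*exp(c*(sqrt(1 - 3*k) - 1)/3) + C4*exp(-c*(sqrt(1 - 3*k) + 1)/3) - c^4/12 + c^3*(4 - sqrt(2))/(6*k) + c^2*(5 - 4/k + sqrt(2)/k)/k


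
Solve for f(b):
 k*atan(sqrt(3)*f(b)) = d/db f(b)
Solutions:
 Integral(1/atan(sqrt(3)*_y), (_y, f(b))) = C1 + b*k


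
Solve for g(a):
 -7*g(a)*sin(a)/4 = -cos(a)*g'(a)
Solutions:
 g(a) = C1/cos(a)^(7/4)


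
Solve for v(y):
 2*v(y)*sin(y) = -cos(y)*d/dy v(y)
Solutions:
 v(y) = C1*cos(y)^2


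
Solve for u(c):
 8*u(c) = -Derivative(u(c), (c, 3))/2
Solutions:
 u(c) = C3*exp(-2*2^(1/3)*c) + (C1*sin(2^(1/3)*sqrt(3)*c) + C2*cos(2^(1/3)*sqrt(3)*c))*exp(2^(1/3)*c)


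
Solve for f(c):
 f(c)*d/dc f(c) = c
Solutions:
 f(c) = -sqrt(C1 + c^2)
 f(c) = sqrt(C1 + c^2)


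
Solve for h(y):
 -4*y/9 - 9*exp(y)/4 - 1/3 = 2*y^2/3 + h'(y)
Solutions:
 h(y) = C1 - 2*y^3/9 - 2*y^2/9 - y/3 - 9*exp(y)/4


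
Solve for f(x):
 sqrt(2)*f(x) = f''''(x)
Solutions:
 f(x) = C1*exp(-2^(1/8)*x) + C2*exp(2^(1/8)*x) + C3*sin(2^(1/8)*x) + C4*cos(2^(1/8)*x)


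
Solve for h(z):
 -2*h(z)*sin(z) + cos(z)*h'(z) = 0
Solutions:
 h(z) = C1/cos(z)^2


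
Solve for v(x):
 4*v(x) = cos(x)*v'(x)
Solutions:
 v(x) = C1*(sin(x)^2 + 2*sin(x) + 1)/(sin(x)^2 - 2*sin(x) + 1)


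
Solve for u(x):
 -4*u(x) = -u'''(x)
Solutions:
 u(x) = C3*exp(2^(2/3)*x) + (C1*sin(2^(2/3)*sqrt(3)*x/2) + C2*cos(2^(2/3)*sqrt(3)*x/2))*exp(-2^(2/3)*x/2)


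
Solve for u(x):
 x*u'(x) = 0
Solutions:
 u(x) = C1


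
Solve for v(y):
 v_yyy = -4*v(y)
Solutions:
 v(y) = C3*exp(-2^(2/3)*y) + (C1*sin(2^(2/3)*sqrt(3)*y/2) + C2*cos(2^(2/3)*sqrt(3)*y/2))*exp(2^(2/3)*y/2)


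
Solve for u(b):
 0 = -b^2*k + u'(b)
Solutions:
 u(b) = C1 + b^3*k/3


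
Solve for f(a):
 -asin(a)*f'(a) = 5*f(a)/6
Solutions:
 f(a) = C1*exp(-5*Integral(1/asin(a), a)/6)


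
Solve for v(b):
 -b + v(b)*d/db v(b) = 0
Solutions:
 v(b) = -sqrt(C1 + b^2)
 v(b) = sqrt(C1 + b^2)


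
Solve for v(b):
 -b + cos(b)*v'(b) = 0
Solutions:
 v(b) = C1 + Integral(b/cos(b), b)


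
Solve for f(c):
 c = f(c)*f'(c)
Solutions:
 f(c) = -sqrt(C1 + c^2)
 f(c) = sqrt(C1 + c^2)


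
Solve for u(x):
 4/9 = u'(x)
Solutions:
 u(x) = C1 + 4*x/9


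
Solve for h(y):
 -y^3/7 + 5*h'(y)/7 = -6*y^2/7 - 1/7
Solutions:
 h(y) = C1 + y^4/20 - 2*y^3/5 - y/5


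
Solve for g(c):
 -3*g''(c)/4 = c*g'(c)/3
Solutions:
 g(c) = C1 + C2*erf(sqrt(2)*c/3)


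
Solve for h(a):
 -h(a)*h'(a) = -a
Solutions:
 h(a) = -sqrt(C1 + a^2)
 h(a) = sqrt(C1 + a^2)


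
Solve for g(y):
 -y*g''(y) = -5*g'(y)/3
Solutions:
 g(y) = C1 + C2*y^(8/3)


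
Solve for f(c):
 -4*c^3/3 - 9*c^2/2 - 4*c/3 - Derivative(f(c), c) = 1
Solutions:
 f(c) = C1 - c^4/3 - 3*c^3/2 - 2*c^2/3 - c


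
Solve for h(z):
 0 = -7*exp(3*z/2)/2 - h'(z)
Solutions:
 h(z) = C1 - 7*exp(3*z/2)/3


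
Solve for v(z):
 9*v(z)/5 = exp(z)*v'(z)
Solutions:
 v(z) = C1*exp(-9*exp(-z)/5)


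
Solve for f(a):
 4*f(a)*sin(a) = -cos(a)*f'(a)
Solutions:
 f(a) = C1*cos(a)^4


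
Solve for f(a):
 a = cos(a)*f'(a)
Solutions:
 f(a) = C1 + Integral(a/cos(a), a)


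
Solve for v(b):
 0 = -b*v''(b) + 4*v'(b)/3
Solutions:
 v(b) = C1 + C2*b^(7/3)


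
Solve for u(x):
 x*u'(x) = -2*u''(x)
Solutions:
 u(x) = C1 + C2*erf(x/2)


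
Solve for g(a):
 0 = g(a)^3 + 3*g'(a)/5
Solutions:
 g(a) = -sqrt(6)*sqrt(-1/(C1 - 5*a))/2
 g(a) = sqrt(6)*sqrt(-1/(C1 - 5*a))/2


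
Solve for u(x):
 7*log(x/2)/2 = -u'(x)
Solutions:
 u(x) = C1 - 7*x*log(x)/2 + 7*x*log(2)/2 + 7*x/2


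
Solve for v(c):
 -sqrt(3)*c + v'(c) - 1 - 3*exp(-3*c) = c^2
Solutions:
 v(c) = C1 + c^3/3 + sqrt(3)*c^2/2 + c - exp(-3*c)


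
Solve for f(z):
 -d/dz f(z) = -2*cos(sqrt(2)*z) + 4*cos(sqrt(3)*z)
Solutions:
 f(z) = C1 + sqrt(2)*sin(sqrt(2)*z) - 4*sqrt(3)*sin(sqrt(3)*z)/3


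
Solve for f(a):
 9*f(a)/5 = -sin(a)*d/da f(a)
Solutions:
 f(a) = C1*(cos(a) + 1)^(9/10)/(cos(a) - 1)^(9/10)


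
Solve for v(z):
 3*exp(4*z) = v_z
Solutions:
 v(z) = C1 + 3*exp(4*z)/4


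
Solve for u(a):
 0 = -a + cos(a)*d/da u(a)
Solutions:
 u(a) = C1 + Integral(a/cos(a), a)


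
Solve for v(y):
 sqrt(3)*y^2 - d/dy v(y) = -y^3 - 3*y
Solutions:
 v(y) = C1 + y^4/4 + sqrt(3)*y^3/3 + 3*y^2/2


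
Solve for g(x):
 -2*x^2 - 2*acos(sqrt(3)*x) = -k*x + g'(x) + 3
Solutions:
 g(x) = C1 + k*x^2/2 - 2*x^3/3 - 2*x*acos(sqrt(3)*x) - 3*x + 2*sqrt(3)*sqrt(1 - 3*x^2)/3


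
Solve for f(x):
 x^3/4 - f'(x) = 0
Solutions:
 f(x) = C1 + x^4/16


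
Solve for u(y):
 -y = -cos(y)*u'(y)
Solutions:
 u(y) = C1 + Integral(y/cos(y), y)


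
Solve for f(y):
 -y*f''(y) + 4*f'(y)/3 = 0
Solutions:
 f(y) = C1 + C2*y^(7/3)


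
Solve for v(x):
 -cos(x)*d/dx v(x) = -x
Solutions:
 v(x) = C1 + Integral(x/cos(x), x)


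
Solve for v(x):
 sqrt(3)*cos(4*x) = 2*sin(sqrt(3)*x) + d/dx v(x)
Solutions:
 v(x) = C1 + sqrt(3)*sin(4*x)/4 + 2*sqrt(3)*cos(sqrt(3)*x)/3


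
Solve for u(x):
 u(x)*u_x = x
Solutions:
 u(x) = -sqrt(C1 + x^2)
 u(x) = sqrt(C1 + x^2)


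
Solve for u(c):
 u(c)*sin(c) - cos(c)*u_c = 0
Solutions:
 u(c) = C1/cos(c)


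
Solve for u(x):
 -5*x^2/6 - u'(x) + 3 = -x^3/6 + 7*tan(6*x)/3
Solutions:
 u(x) = C1 + x^4/24 - 5*x^3/18 + 3*x + 7*log(cos(6*x))/18


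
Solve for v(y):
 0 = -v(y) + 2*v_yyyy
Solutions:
 v(y) = C1*exp(-2^(3/4)*y/2) + C2*exp(2^(3/4)*y/2) + C3*sin(2^(3/4)*y/2) + C4*cos(2^(3/4)*y/2)


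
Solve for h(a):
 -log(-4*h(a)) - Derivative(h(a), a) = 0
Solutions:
 Integral(1/(log(-_y) + 2*log(2)), (_y, h(a))) = C1 - a


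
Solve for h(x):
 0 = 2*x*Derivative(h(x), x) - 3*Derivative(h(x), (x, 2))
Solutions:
 h(x) = C1 + C2*erfi(sqrt(3)*x/3)


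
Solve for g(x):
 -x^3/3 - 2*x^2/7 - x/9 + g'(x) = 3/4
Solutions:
 g(x) = C1 + x^4/12 + 2*x^3/21 + x^2/18 + 3*x/4


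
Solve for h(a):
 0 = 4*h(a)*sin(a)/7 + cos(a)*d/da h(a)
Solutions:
 h(a) = C1*cos(a)^(4/7)


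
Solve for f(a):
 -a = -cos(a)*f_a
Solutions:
 f(a) = C1 + Integral(a/cos(a), a)


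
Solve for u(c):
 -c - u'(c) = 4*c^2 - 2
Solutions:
 u(c) = C1 - 4*c^3/3 - c^2/2 + 2*c


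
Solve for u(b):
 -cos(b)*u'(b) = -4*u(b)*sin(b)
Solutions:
 u(b) = C1/cos(b)^4


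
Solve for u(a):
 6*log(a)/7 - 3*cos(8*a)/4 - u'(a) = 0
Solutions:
 u(a) = C1 + 6*a*log(a)/7 - 6*a/7 - 3*sin(8*a)/32


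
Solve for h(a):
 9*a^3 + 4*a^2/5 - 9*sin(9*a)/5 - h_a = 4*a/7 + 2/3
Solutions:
 h(a) = C1 + 9*a^4/4 + 4*a^3/15 - 2*a^2/7 - 2*a/3 + cos(9*a)/5


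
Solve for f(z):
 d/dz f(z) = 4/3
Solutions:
 f(z) = C1 + 4*z/3


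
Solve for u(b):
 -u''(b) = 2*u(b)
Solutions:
 u(b) = C1*sin(sqrt(2)*b) + C2*cos(sqrt(2)*b)


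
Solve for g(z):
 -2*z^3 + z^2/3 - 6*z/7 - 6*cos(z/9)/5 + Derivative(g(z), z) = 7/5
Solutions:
 g(z) = C1 + z^4/2 - z^3/9 + 3*z^2/7 + 7*z/5 + 54*sin(z/9)/5


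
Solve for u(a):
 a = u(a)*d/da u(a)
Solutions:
 u(a) = -sqrt(C1 + a^2)
 u(a) = sqrt(C1 + a^2)


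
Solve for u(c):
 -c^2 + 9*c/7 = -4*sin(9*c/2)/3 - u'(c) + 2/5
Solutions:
 u(c) = C1 + c^3/3 - 9*c^2/14 + 2*c/5 + 8*cos(9*c/2)/27


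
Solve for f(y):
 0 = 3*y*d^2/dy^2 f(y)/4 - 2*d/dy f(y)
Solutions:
 f(y) = C1 + C2*y^(11/3)


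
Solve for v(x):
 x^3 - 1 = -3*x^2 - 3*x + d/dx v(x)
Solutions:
 v(x) = C1 + x^4/4 + x^3 + 3*x^2/2 - x


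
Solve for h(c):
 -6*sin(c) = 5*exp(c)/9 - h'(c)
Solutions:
 h(c) = C1 + 5*exp(c)/9 - 6*cos(c)


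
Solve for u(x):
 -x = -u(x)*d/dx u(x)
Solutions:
 u(x) = -sqrt(C1 + x^2)
 u(x) = sqrt(C1 + x^2)


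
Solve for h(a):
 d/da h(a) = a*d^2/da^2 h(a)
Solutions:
 h(a) = C1 + C2*a^2


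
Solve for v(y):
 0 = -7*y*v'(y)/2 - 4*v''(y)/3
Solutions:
 v(y) = C1 + C2*erf(sqrt(21)*y/4)


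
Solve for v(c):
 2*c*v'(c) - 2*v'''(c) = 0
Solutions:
 v(c) = C1 + Integral(C2*airyai(c) + C3*airybi(c), c)


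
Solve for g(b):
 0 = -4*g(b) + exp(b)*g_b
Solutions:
 g(b) = C1*exp(-4*exp(-b))


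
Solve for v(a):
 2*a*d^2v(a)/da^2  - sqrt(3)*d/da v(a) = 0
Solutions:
 v(a) = C1 + C2*a^(sqrt(3)/2 + 1)


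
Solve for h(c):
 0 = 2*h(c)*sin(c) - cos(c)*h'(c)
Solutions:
 h(c) = C1/cos(c)^2


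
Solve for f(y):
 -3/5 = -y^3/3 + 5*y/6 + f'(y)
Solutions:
 f(y) = C1 + y^4/12 - 5*y^2/12 - 3*y/5


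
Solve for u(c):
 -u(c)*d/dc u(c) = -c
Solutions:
 u(c) = -sqrt(C1 + c^2)
 u(c) = sqrt(C1 + c^2)


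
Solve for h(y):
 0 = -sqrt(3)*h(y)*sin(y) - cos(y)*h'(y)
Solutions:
 h(y) = C1*cos(y)^(sqrt(3))


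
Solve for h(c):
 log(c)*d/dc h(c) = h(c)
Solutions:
 h(c) = C1*exp(li(c))


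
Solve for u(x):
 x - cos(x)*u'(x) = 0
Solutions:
 u(x) = C1 + Integral(x/cos(x), x)


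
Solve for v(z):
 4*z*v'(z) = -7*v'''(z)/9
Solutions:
 v(z) = C1 + Integral(C2*airyai(-42^(2/3)*z/7) + C3*airybi(-42^(2/3)*z/7), z)


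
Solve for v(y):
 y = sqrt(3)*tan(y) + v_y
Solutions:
 v(y) = C1 + y^2/2 + sqrt(3)*log(cos(y))


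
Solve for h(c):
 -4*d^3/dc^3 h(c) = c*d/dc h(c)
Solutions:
 h(c) = C1 + Integral(C2*airyai(-2^(1/3)*c/2) + C3*airybi(-2^(1/3)*c/2), c)


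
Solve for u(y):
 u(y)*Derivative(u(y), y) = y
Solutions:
 u(y) = -sqrt(C1 + y^2)
 u(y) = sqrt(C1 + y^2)


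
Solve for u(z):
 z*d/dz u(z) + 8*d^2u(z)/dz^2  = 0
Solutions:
 u(z) = C1 + C2*erf(z/4)


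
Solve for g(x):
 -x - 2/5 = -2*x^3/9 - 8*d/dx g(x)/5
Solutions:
 g(x) = C1 - 5*x^4/144 + 5*x^2/16 + x/4


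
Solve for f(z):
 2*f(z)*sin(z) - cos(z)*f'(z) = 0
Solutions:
 f(z) = C1/cos(z)^2


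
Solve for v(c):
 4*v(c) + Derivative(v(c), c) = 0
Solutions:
 v(c) = C1*exp(-4*c)


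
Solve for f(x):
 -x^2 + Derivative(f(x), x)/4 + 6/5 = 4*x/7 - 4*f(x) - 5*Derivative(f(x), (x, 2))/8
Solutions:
 f(x) = x^2/4 + 25*x/224 + (C1*sin(sqrt(159)*x/5) + C2*cos(sqrt(159)*x/5))*exp(-x/5) - 6901/17920


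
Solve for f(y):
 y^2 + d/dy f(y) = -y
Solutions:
 f(y) = C1 - y^3/3 - y^2/2


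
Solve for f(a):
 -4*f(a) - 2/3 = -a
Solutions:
 f(a) = a/4 - 1/6


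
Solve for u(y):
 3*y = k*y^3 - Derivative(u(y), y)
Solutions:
 u(y) = C1 + k*y^4/4 - 3*y^2/2


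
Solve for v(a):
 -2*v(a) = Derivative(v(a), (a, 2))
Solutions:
 v(a) = C1*sin(sqrt(2)*a) + C2*cos(sqrt(2)*a)


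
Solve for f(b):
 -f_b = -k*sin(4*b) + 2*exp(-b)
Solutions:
 f(b) = C1 - k*cos(4*b)/4 + 2*exp(-b)


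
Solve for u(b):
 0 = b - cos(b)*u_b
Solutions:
 u(b) = C1 + Integral(b/cos(b), b)


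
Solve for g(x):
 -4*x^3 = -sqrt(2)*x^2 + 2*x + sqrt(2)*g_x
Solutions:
 g(x) = C1 - sqrt(2)*x^4/2 + x^3/3 - sqrt(2)*x^2/2


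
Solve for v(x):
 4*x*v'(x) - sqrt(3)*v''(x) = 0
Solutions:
 v(x) = C1 + C2*erfi(sqrt(2)*3^(3/4)*x/3)


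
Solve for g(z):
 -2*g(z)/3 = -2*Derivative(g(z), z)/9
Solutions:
 g(z) = C1*exp(3*z)


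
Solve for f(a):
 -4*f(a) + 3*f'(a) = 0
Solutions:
 f(a) = C1*exp(4*a/3)


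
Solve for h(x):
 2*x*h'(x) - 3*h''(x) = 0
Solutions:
 h(x) = C1 + C2*erfi(sqrt(3)*x/3)


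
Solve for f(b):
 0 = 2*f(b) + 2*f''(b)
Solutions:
 f(b) = C1*sin(b) + C2*cos(b)


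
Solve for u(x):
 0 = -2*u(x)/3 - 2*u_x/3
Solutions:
 u(x) = C1*exp(-x)


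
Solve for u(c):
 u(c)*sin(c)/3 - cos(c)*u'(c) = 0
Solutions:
 u(c) = C1/cos(c)^(1/3)


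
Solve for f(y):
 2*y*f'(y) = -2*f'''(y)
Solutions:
 f(y) = C1 + Integral(C2*airyai(-y) + C3*airybi(-y), y)


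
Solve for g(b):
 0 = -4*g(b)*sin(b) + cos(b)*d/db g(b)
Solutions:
 g(b) = C1/cos(b)^4


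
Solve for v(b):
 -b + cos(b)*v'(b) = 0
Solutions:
 v(b) = C1 + Integral(b/cos(b), b)


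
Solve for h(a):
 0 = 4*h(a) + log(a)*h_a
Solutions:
 h(a) = C1*exp(-4*li(a))


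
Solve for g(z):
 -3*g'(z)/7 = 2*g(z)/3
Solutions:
 g(z) = C1*exp(-14*z/9)


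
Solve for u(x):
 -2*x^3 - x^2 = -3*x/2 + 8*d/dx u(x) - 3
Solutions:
 u(x) = C1 - x^4/16 - x^3/24 + 3*x^2/32 + 3*x/8


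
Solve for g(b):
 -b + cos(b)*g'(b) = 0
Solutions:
 g(b) = C1 + Integral(b/cos(b), b)


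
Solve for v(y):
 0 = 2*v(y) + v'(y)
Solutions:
 v(y) = C1*exp(-2*y)


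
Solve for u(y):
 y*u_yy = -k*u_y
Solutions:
 u(y) = C1 + y^(1 - re(k))*(C2*sin(log(y)*Abs(im(k))) + C3*cos(log(y)*im(k)))


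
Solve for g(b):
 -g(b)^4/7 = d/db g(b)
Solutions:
 g(b) = 7^(1/3)*(1/(C1 + 3*b))^(1/3)
 g(b) = 7^(1/3)*(-3^(2/3) - 3*3^(1/6)*I)*(1/(C1 + b))^(1/3)/6
 g(b) = 7^(1/3)*(-3^(2/3) + 3*3^(1/6)*I)*(1/(C1 + b))^(1/3)/6


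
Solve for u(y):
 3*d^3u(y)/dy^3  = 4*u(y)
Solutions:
 u(y) = C3*exp(6^(2/3)*y/3) + (C1*sin(2^(2/3)*3^(1/6)*y/2) + C2*cos(2^(2/3)*3^(1/6)*y/2))*exp(-6^(2/3)*y/6)


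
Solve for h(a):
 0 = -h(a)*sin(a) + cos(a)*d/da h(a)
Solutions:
 h(a) = C1/cos(a)


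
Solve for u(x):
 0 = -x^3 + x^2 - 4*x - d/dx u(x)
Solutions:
 u(x) = C1 - x^4/4 + x^3/3 - 2*x^2


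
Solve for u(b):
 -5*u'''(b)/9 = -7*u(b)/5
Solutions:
 u(b) = C3*exp(315^(1/3)*b/5) + (C1*sin(3*3^(1/6)*35^(1/3)*b/10) + C2*cos(3*3^(1/6)*35^(1/3)*b/10))*exp(-315^(1/3)*b/10)


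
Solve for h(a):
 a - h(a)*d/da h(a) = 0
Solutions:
 h(a) = -sqrt(C1 + a^2)
 h(a) = sqrt(C1 + a^2)


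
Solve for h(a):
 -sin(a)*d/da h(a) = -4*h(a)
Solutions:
 h(a) = C1*(cos(a)^2 - 2*cos(a) + 1)/(cos(a)^2 + 2*cos(a) + 1)


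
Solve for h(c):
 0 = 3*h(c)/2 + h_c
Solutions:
 h(c) = C1*exp(-3*c/2)


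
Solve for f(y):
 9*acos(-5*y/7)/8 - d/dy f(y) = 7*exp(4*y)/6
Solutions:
 f(y) = C1 + 9*y*acos(-5*y/7)/8 + 9*sqrt(49 - 25*y^2)/40 - 7*exp(4*y)/24


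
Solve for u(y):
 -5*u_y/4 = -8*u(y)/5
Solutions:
 u(y) = C1*exp(32*y/25)


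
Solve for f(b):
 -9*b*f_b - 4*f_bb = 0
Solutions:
 f(b) = C1 + C2*erf(3*sqrt(2)*b/4)


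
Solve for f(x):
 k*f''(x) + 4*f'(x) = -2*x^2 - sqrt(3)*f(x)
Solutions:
 f(x) = C1*exp(x*(sqrt(-sqrt(3)*k + 4) - 2)/k) + C2*exp(-x*(sqrt(-sqrt(3)*k + 4) + 2)/k) + 4*k/3 - 2*sqrt(3)*x^2/3 + 16*x/3 - 64*sqrt(3)/9


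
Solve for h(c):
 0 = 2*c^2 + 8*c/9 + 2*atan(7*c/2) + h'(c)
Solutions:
 h(c) = C1 - 2*c^3/3 - 4*c^2/9 - 2*c*atan(7*c/2) + 2*log(49*c^2 + 4)/7


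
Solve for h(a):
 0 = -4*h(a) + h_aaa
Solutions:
 h(a) = C3*exp(2^(2/3)*a) + (C1*sin(2^(2/3)*sqrt(3)*a/2) + C2*cos(2^(2/3)*sqrt(3)*a/2))*exp(-2^(2/3)*a/2)


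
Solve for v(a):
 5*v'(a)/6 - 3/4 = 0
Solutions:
 v(a) = C1 + 9*a/10


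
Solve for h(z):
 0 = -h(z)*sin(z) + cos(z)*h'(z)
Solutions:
 h(z) = C1/cos(z)


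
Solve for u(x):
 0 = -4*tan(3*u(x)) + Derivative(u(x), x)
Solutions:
 u(x) = -asin(C1*exp(12*x))/3 + pi/3
 u(x) = asin(C1*exp(12*x))/3


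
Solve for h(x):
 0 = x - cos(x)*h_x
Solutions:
 h(x) = C1 + Integral(x/cos(x), x)


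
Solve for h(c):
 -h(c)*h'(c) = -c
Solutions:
 h(c) = -sqrt(C1 + c^2)
 h(c) = sqrt(C1 + c^2)


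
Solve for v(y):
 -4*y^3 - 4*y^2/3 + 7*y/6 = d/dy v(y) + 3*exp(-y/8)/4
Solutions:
 v(y) = C1 - y^4 - 4*y^3/9 + 7*y^2/12 + 6*exp(-y/8)


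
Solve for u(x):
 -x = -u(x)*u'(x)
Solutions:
 u(x) = -sqrt(C1 + x^2)
 u(x) = sqrt(C1 + x^2)


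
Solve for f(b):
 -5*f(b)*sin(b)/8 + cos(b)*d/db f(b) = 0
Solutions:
 f(b) = C1/cos(b)^(5/8)


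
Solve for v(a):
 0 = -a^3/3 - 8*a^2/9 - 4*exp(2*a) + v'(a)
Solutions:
 v(a) = C1 + a^4/12 + 8*a^3/27 + 2*exp(2*a)


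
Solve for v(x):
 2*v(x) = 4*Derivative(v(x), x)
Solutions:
 v(x) = C1*exp(x/2)


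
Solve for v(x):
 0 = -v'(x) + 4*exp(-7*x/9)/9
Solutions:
 v(x) = C1 - 4*exp(-7*x/9)/7


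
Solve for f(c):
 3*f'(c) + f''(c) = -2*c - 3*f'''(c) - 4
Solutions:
 f(c) = C1 - c^2/3 - 10*c/9 + (C2*sin(sqrt(35)*c/6) + C3*cos(sqrt(35)*c/6))*exp(-c/6)


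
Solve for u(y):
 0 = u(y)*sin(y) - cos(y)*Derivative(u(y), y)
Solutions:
 u(y) = C1/cos(y)


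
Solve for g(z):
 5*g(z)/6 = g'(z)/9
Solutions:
 g(z) = C1*exp(15*z/2)


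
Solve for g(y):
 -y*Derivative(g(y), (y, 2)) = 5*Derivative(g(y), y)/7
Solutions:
 g(y) = C1 + C2*y^(2/7)


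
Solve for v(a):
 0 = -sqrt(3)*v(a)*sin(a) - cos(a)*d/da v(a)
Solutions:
 v(a) = C1*cos(a)^(sqrt(3))


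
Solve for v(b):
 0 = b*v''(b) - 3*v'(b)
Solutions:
 v(b) = C1 + C2*b^4


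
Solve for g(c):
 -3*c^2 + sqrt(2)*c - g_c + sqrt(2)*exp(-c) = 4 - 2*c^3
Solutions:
 g(c) = C1 + c^4/2 - c^3 + sqrt(2)*c^2/2 - 4*c - sqrt(2)*exp(-c)


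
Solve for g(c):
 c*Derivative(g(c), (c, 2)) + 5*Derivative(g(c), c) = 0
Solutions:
 g(c) = C1 + C2/c^4


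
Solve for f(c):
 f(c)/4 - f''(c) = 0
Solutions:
 f(c) = C1*exp(-c/2) + C2*exp(c/2)


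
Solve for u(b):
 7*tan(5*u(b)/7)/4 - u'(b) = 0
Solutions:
 u(b) = -7*asin(C1*exp(5*b/4))/5 + 7*pi/5
 u(b) = 7*asin(C1*exp(5*b/4))/5


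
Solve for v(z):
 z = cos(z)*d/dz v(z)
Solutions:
 v(z) = C1 + Integral(z/cos(z), z)


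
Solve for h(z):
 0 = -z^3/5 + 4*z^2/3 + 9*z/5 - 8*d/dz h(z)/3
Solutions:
 h(z) = C1 - 3*z^4/160 + z^3/6 + 27*z^2/80


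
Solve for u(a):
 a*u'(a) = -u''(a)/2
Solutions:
 u(a) = C1 + C2*erf(a)


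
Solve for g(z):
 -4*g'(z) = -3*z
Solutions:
 g(z) = C1 + 3*z^2/8


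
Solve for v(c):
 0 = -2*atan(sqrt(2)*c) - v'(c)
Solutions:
 v(c) = C1 - 2*c*atan(sqrt(2)*c) + sqrt(2)*log(2*c^2 + 1)/2


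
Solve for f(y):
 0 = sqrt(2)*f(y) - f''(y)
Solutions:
 f(y) = C1*exp(-2^(1/4)*y) + C2*exp(2^(1/4)*y)


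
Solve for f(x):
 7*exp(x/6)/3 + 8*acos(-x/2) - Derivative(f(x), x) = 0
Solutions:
 f(x) = C1 + 8*x*acos(-x/2) + 8*sqrt(4 - x^2) + 14*exp(x/6)


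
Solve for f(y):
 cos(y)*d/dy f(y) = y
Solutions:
 f(y) = C1 + Integral(y/cos(y), y)


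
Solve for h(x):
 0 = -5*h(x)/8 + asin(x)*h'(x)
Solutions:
 h(x) = C1*exp(5*Integral(1/asin(x), x)/8)


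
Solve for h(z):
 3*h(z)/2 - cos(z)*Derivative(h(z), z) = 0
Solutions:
 h(z) = C1*(sin(z) + 1)^(3/4)/(sin(z) - 1)^(3/4)


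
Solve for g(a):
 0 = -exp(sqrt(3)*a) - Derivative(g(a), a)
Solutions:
 g(a) = C1 - sqrt(3)*exp(sqrt(3)*a)/3


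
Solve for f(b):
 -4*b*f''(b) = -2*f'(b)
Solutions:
 f(b) = C1 + C2*b^(3/2)


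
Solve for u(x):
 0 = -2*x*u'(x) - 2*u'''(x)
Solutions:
 u(x) = C1 + Integral(C2*airyai(-x) + C3*airybi(-x), x)


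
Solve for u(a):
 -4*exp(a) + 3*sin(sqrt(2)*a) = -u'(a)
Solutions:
 u(a) = C1 + 4*exp(a) + 3*sqrt(2)*cos(sqrt(2)*a)/2


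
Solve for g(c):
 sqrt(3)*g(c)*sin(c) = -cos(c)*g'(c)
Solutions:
 g(c) = C1*cos(c)^(sqrt(3))


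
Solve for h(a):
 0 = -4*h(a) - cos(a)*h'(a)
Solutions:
 h(a) = C1*(sin(a)^2 - 2*sin(a) + 1)/(sin(a)^2 + 2*sin(a) + 1)


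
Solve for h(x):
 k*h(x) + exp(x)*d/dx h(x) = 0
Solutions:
 h(x) = C1*exp(k*exp(-x))


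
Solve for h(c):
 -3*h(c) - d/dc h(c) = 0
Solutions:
 h(c) = C1*exp(-3*c)


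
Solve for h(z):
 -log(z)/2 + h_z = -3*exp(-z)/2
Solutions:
 h(z) = C1 + z*log(z)/2 - z/2 + 3*exp(-z)/2


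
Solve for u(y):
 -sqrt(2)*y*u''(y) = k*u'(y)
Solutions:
 u(y) = C1 + y^(-sqrt(2)*re(k)/2 + 1)*(C2*sin(sqrt(2)*log(y)*Abs(im(k))/2) + C3*cos(sqrt(2)*log(y)*im(k)/2))


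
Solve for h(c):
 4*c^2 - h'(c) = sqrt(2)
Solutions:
 h(c) = C1 + 4*c^3/3 - sqrt(2)*c


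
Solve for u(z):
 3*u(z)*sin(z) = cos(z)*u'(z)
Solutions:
 u(z) = C1/cos(z)^3


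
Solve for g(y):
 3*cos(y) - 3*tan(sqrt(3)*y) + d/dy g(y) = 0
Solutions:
 g(y) = C1 - sqrt(3)*log(cos(sqrt(3)*y)) - 3*sin(y)


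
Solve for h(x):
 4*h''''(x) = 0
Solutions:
 h(x) = C1 + C2*x + C3*x^2 + C4*x^3


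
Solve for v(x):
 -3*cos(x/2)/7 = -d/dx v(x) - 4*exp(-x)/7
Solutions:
 v(x) = C1 + 6*sin(x/2)/7 + 4*exp(-x)/7


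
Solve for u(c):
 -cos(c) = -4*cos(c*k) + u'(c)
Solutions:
 u(c) = C1 - sin(c) + 4*sin(c*k)/k


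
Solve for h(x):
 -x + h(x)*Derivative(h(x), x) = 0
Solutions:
 h(x) = -sqrt(C1 + x^2)
 h(x) = sqrt(C1 + x^2)


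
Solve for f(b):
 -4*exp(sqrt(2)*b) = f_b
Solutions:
 f(b) = C1 - 2*sqrt(2)*exp(sqrt(2)*b)


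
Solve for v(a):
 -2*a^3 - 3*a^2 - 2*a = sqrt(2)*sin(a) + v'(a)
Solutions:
 v(a) = C1 - a^4/2 - a^3 - a^2 + sqrt(2)*cos(a)


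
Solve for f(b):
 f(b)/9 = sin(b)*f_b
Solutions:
 f(b) = C1*(cos(b) - 1)^(1/18)/(cos(b) + 1)^(1/18)


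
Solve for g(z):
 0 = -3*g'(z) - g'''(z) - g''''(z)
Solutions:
 g(z) = C1 + C2*exp(z*(-4 + 2*2^(1/3)/(9*sqrt(85) + 83)^(1/3) + 2^(2/3)*(9*sqrt(85) + 83)^(1/3))/12)*sin(2^(1/3)*sqrt(3)*z*(-2^(1/3)*(9*sqrt(85) + 83)^(1/3) + 2/(9*sqrt(85) + 83)^(1/3))/12) + C3*exp(z*(-4 + 2*2^(1/3)/(9*sqrt(85) + 83)^(1/3) + 2^(2/3)*(9*sqrt(85) + 83)^(1/3))/12)*cos(2^(1/3)*sqrt(3)*z*(-2^(1/3)*(9*sqrt(85) + 83)^(1/3) + 2/(9*sqrt(85) + 83)^(1/3))/12) + C4*exp(-z*(2*2^(1/3)/(9*sqrt(85) + 83)^(1/3) + 2 + 2^(2/3)*(9*sqrt(85) + 83)^(1/3))/6)


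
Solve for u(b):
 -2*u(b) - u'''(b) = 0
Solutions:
 u(b) = C3*exp(-2^(1/3)*b) + (C1*sin(2^(1/3)*sqrt(3)*b/2) + C2*cos(2^(1/3)*sqrt(3)*b/2))*exp(2^(1/3)*b/2)


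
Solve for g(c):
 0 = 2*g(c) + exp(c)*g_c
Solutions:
 g(c) = C1*exp(2*exp(-c))


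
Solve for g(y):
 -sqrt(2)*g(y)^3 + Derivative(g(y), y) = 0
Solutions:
 g(y) = -sqrt(2)*sqrt(-1/(C1 + sqrt(2)*y))/2
 g(y) = sqrt(2)*sqrt(-1/(C1 + sqrt(2)*y))/2


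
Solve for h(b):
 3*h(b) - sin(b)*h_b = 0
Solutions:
 h(b) = C1*(cos(b) - 1)^(3/2)/(cos(b) + 1)^(3/2)


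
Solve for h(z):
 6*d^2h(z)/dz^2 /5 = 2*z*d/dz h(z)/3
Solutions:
 h(z) = C1 + C2*erfi(sqrt(10)*z/6)


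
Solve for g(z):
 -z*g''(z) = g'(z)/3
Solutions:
 g(z) = C1 + C2*z^(2/3)


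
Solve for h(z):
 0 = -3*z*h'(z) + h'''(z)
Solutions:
 h(z) = C1 + Integral(C2*airyai(3^(1/3)*z) + C3*airybi(3^(1/3)*z), z)


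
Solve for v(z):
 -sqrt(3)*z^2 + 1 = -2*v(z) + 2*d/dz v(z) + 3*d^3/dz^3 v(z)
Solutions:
 v(z) = C1*exp(z*(-(9 + sqrt(89))^(1/3) + 2/(9 + sqrt(89))^(1/3))/6)*sin(sqrt(3)*z*(2/(9 + sqrt(89))^(1/3) + (9 + sqrt(89))^(1/3))/6) + C2*exp(z*(-(9 + sqrt(89))^(1/3) + 2/(9 + sqrt(89))^(1/3))/6)*cos(sqrt(3)*z*(2/(9 + sqrt(89))^(1/3) + (9 + sqrt(89))^(1/3))/6) + C3*exp(-z*(-(9 + sqrt(89))^(1/3) + 2/(9 + sqrt(89))^(1/3))/3) + sqrt(3)*z^2/2 + sqrt(3)*z - 1/2 + sqrt(3)


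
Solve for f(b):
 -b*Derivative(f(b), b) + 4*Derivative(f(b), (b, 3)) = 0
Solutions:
 f(b) = C1 + Integral(C2*airyai(2^(1/3)*b/2) + C3*airybi(2^(1/3)*b/2), b)


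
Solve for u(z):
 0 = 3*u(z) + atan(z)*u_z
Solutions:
 u(z) = C1*exp(-3*Integral(1/atan(z), z))


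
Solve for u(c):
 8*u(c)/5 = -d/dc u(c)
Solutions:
 u(c) = C1*exp(-8*c/5)


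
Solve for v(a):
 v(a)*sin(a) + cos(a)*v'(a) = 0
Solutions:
 v(a) = C1*cos(a)


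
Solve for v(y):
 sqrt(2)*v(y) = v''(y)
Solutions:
 v(y) = C1*exp(-2^(1/4)*y) + C2*exp(2^(1/4)*y)


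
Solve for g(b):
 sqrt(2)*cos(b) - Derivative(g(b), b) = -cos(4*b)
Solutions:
 g(b) = C1 + sqrt(2)*sin(b) + sin(4*b)/4


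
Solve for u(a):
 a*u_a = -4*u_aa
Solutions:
 u(a) = C1 + C2*erf(sqrt(2)*a/4)


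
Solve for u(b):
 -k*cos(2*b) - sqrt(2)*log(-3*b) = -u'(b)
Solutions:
 u(b) = C1 + sqrt(2)*b*(log(-b) - 1) + sqrt(2)*b*log(3) + k*sin(2*b)/2


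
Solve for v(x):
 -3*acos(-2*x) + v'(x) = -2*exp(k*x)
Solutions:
 v(x) = C1 + 3*x*acos(-2*x) + 3*sqrt(1 - 4*x^2)/2 - 2*Piecewise((exp(k*x)/k, Ne(k, 0)), (x, True))


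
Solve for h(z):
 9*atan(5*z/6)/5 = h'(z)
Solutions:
 h(z) = C1 + 9*z*atan(5*z/6)/5 - 27*log(25*z^2 + 36)/25


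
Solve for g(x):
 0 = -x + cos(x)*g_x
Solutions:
 g(x) = C1 + Integral(x/cos(x), x)


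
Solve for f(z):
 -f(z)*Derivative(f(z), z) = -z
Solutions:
 f(z) = -sqrt(C1 + z^2)
 f(z) = sqrt(C1 + z^2)


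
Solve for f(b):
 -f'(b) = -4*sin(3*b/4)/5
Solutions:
 f(b) = C1 - 16*cos(3*b/4)/15


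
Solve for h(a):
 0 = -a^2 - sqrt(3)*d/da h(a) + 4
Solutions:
 h(a) = C1 - sqrt(3)*a^3/9 + 4*sqrt(3)*a/3


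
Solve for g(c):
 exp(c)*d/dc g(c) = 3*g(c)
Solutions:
 g(c) = C1*exp(-3*exp(-c))


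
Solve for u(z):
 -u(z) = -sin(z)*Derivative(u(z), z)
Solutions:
 u(z) = C1*sqrt(cos(z) - 1)/sqrt(cos(z) + 1)


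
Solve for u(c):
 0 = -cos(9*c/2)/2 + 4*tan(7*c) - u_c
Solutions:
 u(c) = C1 - 4*log(cos(7*c))/7 - sin(9*c/2)/9


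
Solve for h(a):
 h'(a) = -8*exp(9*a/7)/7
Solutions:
 h(a) = C1 - 8*exp(9*a/7)/9


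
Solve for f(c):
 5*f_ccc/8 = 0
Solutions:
 f(c) = C1 + C2*c + C3*c^2


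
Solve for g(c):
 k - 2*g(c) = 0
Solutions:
 g(c) = k/2


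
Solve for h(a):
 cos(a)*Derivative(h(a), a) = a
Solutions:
 h(a) = C1 + Integral(a/cos(a), a)


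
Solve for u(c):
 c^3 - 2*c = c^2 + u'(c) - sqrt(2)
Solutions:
 u(c) = C1 + c^4/4 - c^3/3 - c^2 + sqrt(2)*c


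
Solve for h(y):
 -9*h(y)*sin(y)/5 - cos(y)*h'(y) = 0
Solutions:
 h(y) = C1*cos(y)^(9/5)


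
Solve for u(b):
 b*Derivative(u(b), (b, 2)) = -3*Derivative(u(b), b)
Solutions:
 u(b) = C1 + C2/b^2


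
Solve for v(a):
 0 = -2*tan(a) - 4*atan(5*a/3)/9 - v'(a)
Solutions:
 v(a) = C1 - 4*a*atan(5*a/3)/9 + 2*log(25*a^2 + 9)/15 + 2*log(cos(a))


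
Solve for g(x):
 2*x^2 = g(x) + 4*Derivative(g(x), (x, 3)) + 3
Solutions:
 g(x) = C3*exp(-2^(1/3)*x/2) + 2*x^2 + (C1*sin(2^(1/3)*sqrt(3)*x/4) + C2*cos(2^(1/3)*sqrt(3)*x/4))*exp(2^(1/3)*x/4) - 3


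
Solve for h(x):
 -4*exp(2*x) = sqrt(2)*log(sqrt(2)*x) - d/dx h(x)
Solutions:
 h(x) = C1 + sqrt(2)*x*log(x) + sqrt(2)*x*(-1 + log(2)/2) + 2*exp(2*x)


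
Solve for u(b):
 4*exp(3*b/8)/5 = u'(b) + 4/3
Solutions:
 u(b) = C1 - 4*b/3 + 32*exp(3*b/8)/15


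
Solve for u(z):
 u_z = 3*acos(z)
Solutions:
 u(z) = C1 + 3*z*acos(z) - 3*sqrt(1 - z^2)


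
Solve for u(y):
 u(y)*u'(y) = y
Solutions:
 u(y) = -sqrt(C1 + y^2)
 u(y) = sqrt(C1 + y^2)


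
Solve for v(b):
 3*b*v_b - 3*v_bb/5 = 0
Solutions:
 v(b) = C1 + C2*erfi(sqrt(10)*b/2)


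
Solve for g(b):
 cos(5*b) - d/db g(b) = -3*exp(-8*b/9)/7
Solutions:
 g(b) = C1 + sin(5*b)/5 - 27*exp(-8*b/9)/56


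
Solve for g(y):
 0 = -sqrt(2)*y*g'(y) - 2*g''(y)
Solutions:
 g(y) = C1 + C2*erf(2^(1/4)*y/2)


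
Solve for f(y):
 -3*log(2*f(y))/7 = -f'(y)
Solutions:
 -7*Integral(1/(log(_y) + log(2)), (_y, f(y)))/3 = C1 - y


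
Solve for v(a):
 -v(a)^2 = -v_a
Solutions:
 v(a) = -1/(C1 + a)


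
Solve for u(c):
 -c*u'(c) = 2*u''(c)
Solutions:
 u(c) = C1 + C2*erf(c/2)


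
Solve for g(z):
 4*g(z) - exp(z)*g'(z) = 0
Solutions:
 g(z) = C1*exp(-4*exp(-z))


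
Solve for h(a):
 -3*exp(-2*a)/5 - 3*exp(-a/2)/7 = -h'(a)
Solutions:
 h(a) = C1 - 3*exp(-2*a)/10 - 6*exp(-a/2)/7


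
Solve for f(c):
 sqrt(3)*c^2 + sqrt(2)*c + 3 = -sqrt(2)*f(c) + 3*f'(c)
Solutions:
 f(c) = C1*exp(sqrt(2)*c/3) - sqrt(6)*c^2/2 - 3*sqrt(3)*c - c - 9*sqrt(6)/2 - 3*sqrt(2)


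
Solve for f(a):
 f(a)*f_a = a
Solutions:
 f(a) = -sqrt(C1 + a^2)
 f(a) = sqrt(C1 + a^2)


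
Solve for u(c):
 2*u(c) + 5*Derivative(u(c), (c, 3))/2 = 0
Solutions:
 u(c) = C3*exp(-10^(2/3)*c/5) + (C1*sin(10^(2/3)*sqrt(3)*c/10) + C2*cos(10^(2/3)*sqrt(3)*c/10))*exp(10^(2/3)*c/10)


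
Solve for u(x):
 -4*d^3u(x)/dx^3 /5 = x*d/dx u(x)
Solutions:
 u(x) = C1 + Integral(C2*airyai(-10^(1/3)*x/2) + C3*airybi(-10^(1/3)*x/2), x)


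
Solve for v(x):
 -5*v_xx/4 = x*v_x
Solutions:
 v(x) = C1 + C2*erf(sqrt(10)*x/5)


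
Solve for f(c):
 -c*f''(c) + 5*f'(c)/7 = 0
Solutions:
 f(c) = C1 + C2*c^(12/7)


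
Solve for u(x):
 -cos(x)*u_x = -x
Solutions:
 u(x) = C1 + Integral(x/cos(x), x)


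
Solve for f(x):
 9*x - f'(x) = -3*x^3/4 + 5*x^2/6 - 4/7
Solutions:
 f(x) = C1 + 3*x^4/16 - 5*x^3/18 + 9*x^2/2 + 4*x/7


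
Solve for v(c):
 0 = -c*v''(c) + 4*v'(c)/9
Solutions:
 v(c) = C1 + C2*c^(13/9)


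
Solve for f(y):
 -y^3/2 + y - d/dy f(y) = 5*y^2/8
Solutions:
 f(y) = C1 - y^4/8 - 5*y^3/24 + y^2/2


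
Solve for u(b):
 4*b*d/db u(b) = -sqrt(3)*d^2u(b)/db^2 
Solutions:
 u(b) = C1 + C2*erf(sqrt(2)*3^(3/4)*b/3)


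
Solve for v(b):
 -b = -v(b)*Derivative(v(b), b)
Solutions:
 v(b) = -sqrt(C1 + b^2)
 v(b) = sqrt(C1 + b^2)


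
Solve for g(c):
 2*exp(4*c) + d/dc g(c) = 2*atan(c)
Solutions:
 g(c) = C1 + 2*c*atan(c) - exp(4*c)/2 - log(c^2 + 1)


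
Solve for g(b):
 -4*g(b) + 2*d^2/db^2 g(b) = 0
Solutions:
 g(b) = C1*exp(-sqrt(2)*b) + C2*exp(sqrt(2)*b)


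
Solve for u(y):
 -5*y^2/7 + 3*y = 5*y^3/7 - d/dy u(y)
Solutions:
 u(y) = C1 + 5*y^4/28 + 5*y^3/21 - 3*y^2/2


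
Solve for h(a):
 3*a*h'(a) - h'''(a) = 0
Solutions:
 h(a) = C1 + Integral(C2*airyai(3^(1/3)*a) + C3*airybi(3^(1/3)*a), a)


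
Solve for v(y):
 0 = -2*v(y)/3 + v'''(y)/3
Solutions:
 v(y) = C3*exp(2^(1/3)*y) + (C1*sin(2^(1/3)*sqrt(3)*y/2) + C2*cos(2^(1/3)*sqrt(3)*y/2))*exp(-2^(1/3)*y/2)


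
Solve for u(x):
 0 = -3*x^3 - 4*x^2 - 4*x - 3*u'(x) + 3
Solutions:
 u(x) = C1 - x^4/4 - 4*x^3/9 - 2*x^2/3 + x


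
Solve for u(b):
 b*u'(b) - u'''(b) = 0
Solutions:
 u(b) = C1 + Integral(C2*airyai(b) + C3*airybi(b), b)


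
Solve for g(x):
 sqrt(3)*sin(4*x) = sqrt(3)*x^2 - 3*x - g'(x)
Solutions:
 g(x) = C1 + sqrt(3)*x^3/3 - 3*x^2/2 + sqrt(3)*cos(4*x)/4


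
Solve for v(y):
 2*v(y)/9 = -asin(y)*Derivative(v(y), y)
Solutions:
 v(y) = C1*exp(-2*Integral(1/asin(y), y)/9)


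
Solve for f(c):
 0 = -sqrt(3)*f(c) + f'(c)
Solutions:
 f(c) = C1*exp(sqrt(3)*c)


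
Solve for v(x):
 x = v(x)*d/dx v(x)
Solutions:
 v(x) = -sqrt(C1 + x^2)
 v(x) = sqrt(C1 + x^2)


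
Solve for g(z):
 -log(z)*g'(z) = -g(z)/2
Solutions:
 g(z) = C1*exp(li(z)/2)


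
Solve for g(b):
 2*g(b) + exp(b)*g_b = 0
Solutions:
 g(b) = C1*exp(2*exp(-b))


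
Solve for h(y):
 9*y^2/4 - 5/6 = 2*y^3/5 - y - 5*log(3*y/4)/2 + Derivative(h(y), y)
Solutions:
 h(y) = C1 - y^4/10 + 3*y^3/4 + y^2/2 + 5*y*log(y)/2 - 5*y*log(2) - 10*y/3 + 5*y*log(3)/2


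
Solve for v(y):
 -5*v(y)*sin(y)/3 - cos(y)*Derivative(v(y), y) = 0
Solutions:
 v(y) = C1*cos(y)^(5/3)


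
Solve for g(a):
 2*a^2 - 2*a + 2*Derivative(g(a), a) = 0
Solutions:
 g(a) = C1 - a^3/3 + a^2/2


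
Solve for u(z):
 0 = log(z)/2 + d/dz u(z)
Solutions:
 u(z) = C1 - z*log(z)/2 + z/2


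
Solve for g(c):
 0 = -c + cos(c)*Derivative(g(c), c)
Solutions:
 g(c) = C1 + Integral(c/cos(c), c)


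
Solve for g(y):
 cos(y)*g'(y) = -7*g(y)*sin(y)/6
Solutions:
 g(y) = C1*cos(y)^(7/6)


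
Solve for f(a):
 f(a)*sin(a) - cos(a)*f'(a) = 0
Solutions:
 f(a) = C1/cos(a)


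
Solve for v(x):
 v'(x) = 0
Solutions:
 v(x) = C1


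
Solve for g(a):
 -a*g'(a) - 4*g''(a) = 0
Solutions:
 g(a) = C1 + C2*erf(sqrt(2)*a/4)


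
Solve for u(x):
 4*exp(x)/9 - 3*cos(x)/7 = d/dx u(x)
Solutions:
 u(x) = C1 + 4*exp(x)/9 - 3*sin(x)/7


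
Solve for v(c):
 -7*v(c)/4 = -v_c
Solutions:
 v(c) = C1*exp(7*c/4)


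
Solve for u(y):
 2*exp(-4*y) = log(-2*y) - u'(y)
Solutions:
 u(y) = C1 + y*log(-y) + y*(-1 + log(2)) + exp(-4*y)/2


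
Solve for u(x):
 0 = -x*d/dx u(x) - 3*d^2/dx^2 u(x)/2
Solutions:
 u(x) = C1 + C2*erf(sqrt(3)*x/3)


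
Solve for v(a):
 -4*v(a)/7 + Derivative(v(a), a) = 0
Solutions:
 v(a) = C1*exp(4*a/7)


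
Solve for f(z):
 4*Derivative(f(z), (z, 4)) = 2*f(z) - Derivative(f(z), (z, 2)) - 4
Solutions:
 f(z) = C1*exp(-sqrt(2)*z*sqrt(-1 + sqrt(33))/4) + C2*exp(sqrt(2)*z*sqrt(-1 + sqrt(33))/4) + C3*sin(sqrt(2)*z*sqrt(1 + sqrt(33))/4) + C4*cos(sqrt(2)*z*sqrt(1 + sqrt(33))/4) + 2


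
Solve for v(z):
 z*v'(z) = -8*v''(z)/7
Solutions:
 v(z) = C1 + C2*erf(sqrt(7)*z/4)


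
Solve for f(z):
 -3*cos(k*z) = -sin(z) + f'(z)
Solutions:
 f(z) = C1 - cos(z) - 3*sin(k*z)/k


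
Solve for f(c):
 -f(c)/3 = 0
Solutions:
 f(c) = 0


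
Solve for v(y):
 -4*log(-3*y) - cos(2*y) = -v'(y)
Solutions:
 v(y) = C1 + 4*y*log(-y) - 4*y + 4*y*log(3) + sin(2*y)/2


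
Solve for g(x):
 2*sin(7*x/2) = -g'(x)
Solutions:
 g(x) = C1 + 4*cos(7*x/2)/7


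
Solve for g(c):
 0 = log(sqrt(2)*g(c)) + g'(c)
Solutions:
 2*Integral(1/(2*log(_y) + log(2)), (_y, g(c))) = C1 - c


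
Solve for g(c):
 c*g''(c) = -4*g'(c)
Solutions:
 g(c) = C1 + C2/c^3


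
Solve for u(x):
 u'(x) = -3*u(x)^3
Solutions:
 u(x) = -sqrt(2)*sqrt(-1/(C1 - 3*x))/2
 u(x) = sqrt(2)*sqrt(-1/(C1 - 3*x))/2


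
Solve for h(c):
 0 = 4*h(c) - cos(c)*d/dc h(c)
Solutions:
 h(c) = C1*(sin(c)^2 + 2*sin(c) + 1)/(sin(c)^2 - 2*sin(c) + 1)


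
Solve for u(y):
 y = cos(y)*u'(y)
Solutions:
 u(y) = C1 + Integral(y/cos(y), y)


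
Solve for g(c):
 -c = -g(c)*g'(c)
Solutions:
 g(c) = -sqrt(C1 + c^2)
 g(c) = sqrt(C1 + c^2)


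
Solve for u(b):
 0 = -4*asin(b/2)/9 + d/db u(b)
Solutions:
 u(b) = C1 + 4*b*asin(b/2)/9 + 4*sqrt(4 - b^2)/9


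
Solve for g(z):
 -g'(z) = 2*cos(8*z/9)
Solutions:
 g(z) = C1 - 9*sin(8*z/9)/4


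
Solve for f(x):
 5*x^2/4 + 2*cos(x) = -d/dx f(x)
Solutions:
 f(x) = C1 - 5*x^3/12 - 2*sin(x)


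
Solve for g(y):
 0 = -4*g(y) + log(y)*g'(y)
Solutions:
 g(y) = C1*exp(4*li(y))


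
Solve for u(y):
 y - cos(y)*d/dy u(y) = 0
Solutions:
 u(y) = C1 + Integral(y/cos(y), y)


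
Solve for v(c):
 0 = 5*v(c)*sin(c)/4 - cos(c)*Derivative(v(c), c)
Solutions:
 v(c) = C1/cos(c)^(5/4)


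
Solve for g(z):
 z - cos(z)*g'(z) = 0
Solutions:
 g(z) = C1 + Integral(z/cos(z), z)


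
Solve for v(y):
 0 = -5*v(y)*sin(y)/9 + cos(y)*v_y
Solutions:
 v(y) = C1/cos(y)^(5/9)


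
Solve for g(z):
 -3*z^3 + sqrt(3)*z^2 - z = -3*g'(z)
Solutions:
 g(z) = C1 + z^4/4 - sqrt(3)*z^3/9 + z^2/6


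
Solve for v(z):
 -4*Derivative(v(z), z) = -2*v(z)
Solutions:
 v(z) = C1*exp(z/2)


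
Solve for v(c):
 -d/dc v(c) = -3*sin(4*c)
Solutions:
 v(c) = C1 - 3*cos(4*c)/4


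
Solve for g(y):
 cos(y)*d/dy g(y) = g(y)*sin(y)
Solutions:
 g(y) = C1/cos(y)


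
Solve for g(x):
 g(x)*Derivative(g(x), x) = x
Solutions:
 g(x) = -sqrt(C1 + x^2)
 g(x) = sqrt(C1 + x^2)


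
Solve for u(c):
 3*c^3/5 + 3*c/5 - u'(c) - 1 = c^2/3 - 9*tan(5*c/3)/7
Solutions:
 u(c) = C1 + 3*c^4/20 - c^3/9 + 3*c^2/10 - c - 27*log(cos(5*c/3))/35


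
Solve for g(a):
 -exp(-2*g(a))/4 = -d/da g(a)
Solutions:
 g(a) = log(-sqrt(C1 + 2*a)) - log(2)
 g(a) = log(C1 + 2*a)/2 - log(2)


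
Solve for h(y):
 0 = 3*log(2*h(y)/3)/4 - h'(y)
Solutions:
 -4*Integral(1/(log(_y) - log(3) + log(2)), (_y, h(y)))/3 = C1 - y


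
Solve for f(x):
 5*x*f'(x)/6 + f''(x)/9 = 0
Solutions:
 f(x) = C1 + C2*erf(sqrt(15)*x/2)


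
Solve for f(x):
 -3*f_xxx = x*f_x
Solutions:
 f(x) = C1 + Integral(C2*airyai(-3^(2/3)*x/3) + C3*airybi(-3^(2/3)*x/3), x)


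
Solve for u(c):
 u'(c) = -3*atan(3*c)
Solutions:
 u(c) = C1 - 3*c*atan(3*c) + log(9*c^2 + 1)/2


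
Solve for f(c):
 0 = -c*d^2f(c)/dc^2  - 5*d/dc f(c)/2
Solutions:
 f(c) = C1 + C2/c^(3/2)


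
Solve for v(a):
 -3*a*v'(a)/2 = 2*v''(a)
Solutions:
 v(a) = C1 + C2*erf(sqrt(6)*a/4)


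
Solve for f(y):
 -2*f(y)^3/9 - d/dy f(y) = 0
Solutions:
 f(y) = -3*sqrt(2)*sqrt(-1/(C1 - 2*y))/2
 f(y) = 3*sqrt(2)*sqrt(-1/(C1 - 2*y))/2


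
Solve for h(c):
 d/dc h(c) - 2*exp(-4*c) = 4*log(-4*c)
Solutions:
 h(c) = C1 + 4*c*log(-c) + 4*c*(-1 + 2*log(2)) - exp(-4*c)/2


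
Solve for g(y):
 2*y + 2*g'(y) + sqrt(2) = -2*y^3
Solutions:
 g(y) = C1 - y^4/4 - y^2/2 - sqrt(2)*y/2


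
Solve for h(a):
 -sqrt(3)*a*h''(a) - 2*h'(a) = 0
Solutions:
 h(a) = C1 + C2*a^(1 - 2*sqrt(3)/3)


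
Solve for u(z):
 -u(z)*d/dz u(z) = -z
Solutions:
 u(z) = -sqrt(C1 + z^2)
 u(z) = sqrt(C1 + z^2)


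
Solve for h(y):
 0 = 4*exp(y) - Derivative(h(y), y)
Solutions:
 h(y) = C1 + 4*exp(y)


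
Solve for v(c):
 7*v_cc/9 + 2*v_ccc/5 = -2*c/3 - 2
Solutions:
 v(c) = C1 + C2*c + C3*exp(-35*c/18) - c^3/7 - 261*c^2/245


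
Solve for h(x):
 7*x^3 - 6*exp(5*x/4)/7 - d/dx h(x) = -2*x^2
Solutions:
 h(x) = C1 + 7*x^4/4 + 2*x^3/3 - 24*exp(5*x/4)/35


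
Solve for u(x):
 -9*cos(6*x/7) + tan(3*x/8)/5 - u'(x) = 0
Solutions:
 u(x) = C1 - 8*log(cos(3*x/8))/15 - 21*sin(6*x/7)/2


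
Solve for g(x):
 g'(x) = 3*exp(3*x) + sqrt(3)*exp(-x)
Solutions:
 g(x) = C1 + exp(3*x) - sqrt(3)*exp(-x)


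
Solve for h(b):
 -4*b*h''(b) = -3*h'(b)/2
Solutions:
 h(b) = C1 + C2*b^(11/8)


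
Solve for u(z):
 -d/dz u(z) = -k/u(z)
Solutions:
 u(z) = -sqrt(C1 + 2*k*z)
 u(z) = sqrt(C1 + 2*k*z)


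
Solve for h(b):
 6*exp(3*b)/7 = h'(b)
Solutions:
 h(b) = C1 + 2*exp(3*b)/7


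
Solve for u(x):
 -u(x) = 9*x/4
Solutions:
 u(x) = -9*x/4


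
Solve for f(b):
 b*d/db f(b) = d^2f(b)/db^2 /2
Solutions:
 f(b) = C1 + C2*erfi(b)


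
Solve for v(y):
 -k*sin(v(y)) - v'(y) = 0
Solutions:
 v(y) = -acos((-C1 - exp(2*k*y))/(C1 - exp(2*k*y))) + 2*pi
 v(y) = acos((-C1 - exp(2*k*y))/(C1 - exp(2*k*y)))


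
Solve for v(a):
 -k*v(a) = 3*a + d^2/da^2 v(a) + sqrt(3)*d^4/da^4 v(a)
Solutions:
 v(a) = C1*exp(-sqrt(2)*3^(3/4)*a*sqrt(-sqrt(-4*sqrt(3)*k + 1) - 1)/6) + C2*exp(sqrt(2)*3^(3/4)*a*sqrt(-sqrt(-4*sqrt(3)*k + 1) - 1)/6) + C3*exp(-sqrt(2)*3^(3/4)*a*sqrt(sqrt(-4*sqrt(3)*k + 1) - 1)/6) + C4*exp(sqrt(2)*3^(3/4)*a*sqrt(sqrt(-4*sqrt(3)*k + 1) - 1)/6) - 3*a/k


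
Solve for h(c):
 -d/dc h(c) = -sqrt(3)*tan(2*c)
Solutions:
 h(c) = C1 - sqrt(3)*log(cos(2*c))/2


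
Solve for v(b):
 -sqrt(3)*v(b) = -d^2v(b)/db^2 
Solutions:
 v(b) = C1*exp(-3^(1/4)*b) + C2*exp(3^(1/4)*b)


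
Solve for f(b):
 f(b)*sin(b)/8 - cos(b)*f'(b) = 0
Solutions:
 f(b) = C1/cos(b)^(1/8)


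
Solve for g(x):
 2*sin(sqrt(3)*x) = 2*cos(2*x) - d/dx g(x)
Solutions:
 g(x) = C1 + sin(2*x) + 2*sqrt(3)*cos(sqrt(3)*x)/3


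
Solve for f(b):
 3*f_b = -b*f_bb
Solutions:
 f(b) = C1 + C2/b^2


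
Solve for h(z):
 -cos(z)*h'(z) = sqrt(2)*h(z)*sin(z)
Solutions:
 h(z) = C1*cos(z)^(sqrt(2))


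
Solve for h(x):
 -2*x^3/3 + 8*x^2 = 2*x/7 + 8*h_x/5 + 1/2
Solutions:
 h(x) = C1 - 5*x^4/48 + 5*x^3/3 - 5*x^2/56 - 5*x/16


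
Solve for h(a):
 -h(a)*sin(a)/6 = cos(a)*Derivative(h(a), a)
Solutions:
 h(a) = C1*cos(a)^(1/6)


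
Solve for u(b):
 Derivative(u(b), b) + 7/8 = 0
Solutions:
 u(b) = C1 - 7*b/8


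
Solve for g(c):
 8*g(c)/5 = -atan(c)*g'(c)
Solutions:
 g(c) = C1*exp(-8*Integral(1/atan(c), c)/5)
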